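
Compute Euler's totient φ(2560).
φ(2560) = 1024

φ is multiplicative, with φ(p^e) = p^e − p^(e−1). Factorise 2560 = 2^9 · 5. Then
  φ(2560) = (2^9 − 2^8) · (5 − 1) = 256 · 4 = 1024.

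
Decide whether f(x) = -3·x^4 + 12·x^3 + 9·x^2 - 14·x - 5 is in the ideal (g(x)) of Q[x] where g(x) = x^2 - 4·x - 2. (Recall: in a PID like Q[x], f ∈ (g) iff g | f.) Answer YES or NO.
NO

In Q[x] the ideal (g) consists of all multiples of g, so f ∈ (g) iff g | f, i.e. iff the remainder of f on division by g is 0. Divide f by g (g is monic, so eliminate the leading term of the running remainder at each step):
  leading term -3·x^4: subtract (-3·x^2)·g(x) = -3·x^4 + 12·x^3 + 6·x^2, leaving 3·x^2 - 14·x - 5
  leading term 3·x^2: subtract (3)·g(x) = 3·x^2 - 12·x - 6, leaving 1 - 2·x
The remainder r(x) = 1 - 2·x ≠ 0 (and deg r < deg g), so g ∤ f, i.e. f ∉ (g).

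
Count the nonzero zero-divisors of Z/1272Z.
Z/1272Z has 855 nonzero zero-divisors

In Z/1272Z each nonzero element is either a unit (gcd with 1272 is 1) or a zero-divisor (gcd > 1). The number of units is φ(1272): factorise 1272 = 2^3 · 3 · 53, so φ(1272) = (2^3 − 2^2) · (3 − 1) · (53 − 1) = 4 · 2 · 52 = 416. The nonzero elements number 1272 − 1 = 1271. Hence the nonzero zero-divisors number 1271 − 416 = 855.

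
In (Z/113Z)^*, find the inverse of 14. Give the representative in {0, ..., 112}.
Apply the extended Euclidean algorithm to (113, 14), tracking rows (r, s, t) with s·113 + t·14 = r. Each division r_prev = q·r_cur + r_new produces the new row as (previous row) − q·(current row):
  row A: (113, 1, 0)   [1·113 + 0·14 = 113]
  row B: (14, 0, 1)   [0·113 + 1·14 = 14]
  113 = 8·14 + 1   → row C = row A − 8·row B = (1, 1, −8)   [check: 1·113 − 8·14 = 1]
  14 = 14·1 + 0   → remainder 0, stop. gcd = 1 (last nonzero row C).
The gcd is 1, so 14 is invertible mod 113. The last nonzero row gives 1·113 − 8·14 = 1, so t = −8. So 14^(−1) ≡ −8 ≡ 105 (mod 113). Verify: 14 · 105 = 1470 ≡ 1 (mod 113). ✓

Final answer: 14^(−1) ≡ 105 (mod 113)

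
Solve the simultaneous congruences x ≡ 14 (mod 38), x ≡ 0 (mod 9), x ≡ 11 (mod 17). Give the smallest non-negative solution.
The moduli 38, 9, 17 are pairwise coprime, so by the CRT there is a unique solution mod 38·9·17 = 5814.
Solve by successive substitution. Start with x ≡ 14 (mod 38).
  Combine with x ≡ 0 (mod 9): write x = 14 + 38·t and require 14 + 38·t ≡ 0 (mod 9), i.e. 38·t ≡ 0 − 14 ≡ 4 (mod 9). Since 38^(−1) ≡ 5 (mod 9) (38 ≡ 2 (mod 9)), t ≡ 5·4 ≡ 2 (mod 9). So x ≡ 14 + 38·2 = 90 (mod 342).
  Combine with x ≡ 11 (mod 17): write x = 90 + 342·t and require 90 + 342·t ≡ 11 (mod 17), i.e. 342·t ≡ 11 − 90 ≡ 6 (mod 17). Since 342^(−1) ≡ 9 (mod 17) (342 ≡ 2 (mod 17)), t ≡ 9·6 ≡ 3 (mod 17). So x ≡ 90 + 342·3 = 1116 (mod 5814).
Unique solution in [0, 5814): x = 1116.

Final answer: x ≡ 1116 (mod 5814); the representative in [0, 5814) is 1116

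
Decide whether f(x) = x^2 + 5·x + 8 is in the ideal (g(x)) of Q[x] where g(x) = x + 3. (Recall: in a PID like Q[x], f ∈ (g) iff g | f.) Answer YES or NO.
In Q[x] the ideal (g) consists of all multiples of g, so f ∈ (g) iff g | f, i.e. iff the remainder of f on division by g is 0. Divide f by g (g is monic, so eliminate the leading term of the running remainder at each step):
  leading term x^2: subtract (x)·g(x) = x^2 + 3·x, leaving 2·x + 8
  leading term 2·x: subtract (2)·g(x) = 2·x + 6, leaving 2
The remainder r(x) = 2 ≠ 0 (and deg r < deg g), so g ∤ f, i.e. f ∉ (g).

Final answer: NO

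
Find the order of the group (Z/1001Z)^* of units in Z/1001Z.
(Z/1001Z)^* consists of the classes a with gcd(a, 1001) = 1, so its order is φ(1001). φ is multiplicative, with φ(p^e) = p^e − p^(e−1). Factorise 1001 = 7 · 11 · 13. Then
  φ(1001) = (7 − 1) · (11 − 1) · (13 − 1) = 6 · 10 · 12 = 720.
Thus |(Z/1001Z)^*| = 720.

Final answer: |(Z/1001Z)^*| = 720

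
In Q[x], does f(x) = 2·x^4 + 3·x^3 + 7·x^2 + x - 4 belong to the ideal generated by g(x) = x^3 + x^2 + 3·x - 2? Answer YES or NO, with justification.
NO

In Q[x] the ideal (g) consists of all multiples of g, so f ∈ (g) iff g | f, i.e. iff the remainder of f on division by g is 0. Divide f by g (g is monic, so eliminate the leading term of the running remainder at each step):
  leading term 2·x^4: subtract (2·x)·g(x) = 2·x^4 + 2·x^3 + 6·x^2 - 4·x, leaving x^3 + x^2 + 5·x - 4
  leading term x^3: subtract (1)·g(x) = x^3 + x^2 + 3·x - 2, leaving 2·x - 2
The remainder r(x) = 2·x - 2 ≠ 0 (and deg r < deg g), so g ∤ f, i.e. f ∉ (g).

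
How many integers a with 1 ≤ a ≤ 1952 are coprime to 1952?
The number of a ∈ {1, ..., 1952} with gcd(a, 1952) = 1 is by definition Euler's totient φ(1952). φ is multiplicative, with φ(p^e) = p^e − p^(e−1). Factorise 1952 = 2^5 · 61. Then
  φ(1952) = (2^5 − 2^4) · (61 − 1) = 16 · 60 = 960.
So there are 960 such integers.

Final answer: 960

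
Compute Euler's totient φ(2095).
φ is multiplicative, with φ(p^e) = p^e − p^(e−1). Factorise 2095 = 5 · 419. Then
  φ(2095) = (5 − 1) · (419 − 1) = 4 · 418 = 1672.

Final answer: φ(2095) = 1672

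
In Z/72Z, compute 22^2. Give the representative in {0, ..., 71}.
Use repeated squaring. Binary(2) = 10. Walk through the bits of the exponent 2 left-to-right: at each bit after the leading one, square the running value, then multiply by 22 if the bit is 1 (always reducing mod 72):
  bit 1 = 1 (leading): start with 22.
  bit 2 = 0: square 22^2 = 484 ≡ 52 (mod 72).
Final value: 22^2 ≡ 52 (mod 72).

Final answer: 52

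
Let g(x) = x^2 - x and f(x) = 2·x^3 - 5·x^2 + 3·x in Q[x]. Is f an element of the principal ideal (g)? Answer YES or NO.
YES

In Q[x] the ideal (g) consists of all multiples of g, so f ∈ (g) iff g | f, i.e. iff the remainder of f on division by g is 0. Divide f by g (g is monic, so eliminate the leading term of the running remainder at each step):
  leading term 2·x^3: subtract (2·x)·g(x) = 2·x^3 - 2·x^2, leaving -3·x^2 + 3·x
  leading term -3·x^2: subtract (-3)·g(x) = -3·x^2 + 3·x, leaving 0
The remainder is 0, so f(x) = g(x) · h(x) with h(x) = 2·x - 3. Hence g | f, i.e. f ∈ (g).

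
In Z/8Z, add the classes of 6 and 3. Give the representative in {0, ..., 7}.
1

Both summands are already reduced mod 8. 6 + 3 = 9; 9 = 1·8 + 1, so (6 + 3) mod 8 = 1.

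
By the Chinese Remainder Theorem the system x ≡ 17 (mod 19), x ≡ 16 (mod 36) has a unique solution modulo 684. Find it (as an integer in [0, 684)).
x ≡ 340 (mod 684); the representative in [0, 684) is 340

The moduli 19, 36 are pairwise coprime, so by the CRT there is a unique solution mod 19·36 = 684.
Solve by successive substitution. Start with x ≡ 17 (mod 19).
  Combine with x ≡ 16 (mod 36): write x = 17 + 19·t and require 17 + 19·t ≡ 16 (mod 36), i.e. 19·t ≡ 16 − 17 ≡ 35 (mod 36). Since 19^(−1) ≡ 19 (mod 36), t ≡ 19·35 ≡ 17 (mod 36). So x ≡ 17 + 19·17 = 340 (mod 684).
Unique solution in [0, 684): x = 340.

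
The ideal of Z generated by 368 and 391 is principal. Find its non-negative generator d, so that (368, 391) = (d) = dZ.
In the PID Z, (a, b) is generated by gcd(a, b). Compute gcd(391, 368) with the extended Euclidean algorithm, tracking rows (r, s, t) with s·391 + t·368 = r:
  row A: (391, 1, 0)   [1·391 + 0·368 = 391]
  row B: (368, 0, 1)   [0·391 + 1·368 = 368]
  391 = 1·368 + 23   → row C = row A − 1·row B = (23, 1, −1)   [check: 1·391 − 1·368 = 23]
  368 = 16·23 + 0   → remainder 0, stop. gcd = 23 (last nonzero row C).
So gcd(368, 391) = 23, with Bézout identity 1·391 − 1·368 = 23. Containment (⊇): the Bézout identity exhibits 23 as an element of (368, 391), giving (23) ⊆ (368, 391). Containment (⊆): since 23 | 368 and 23 | 391 (368 = 23·16, 391 = 23·17), every Z-linear combination of 368 and 391 is divisible by 23, so (368, 391) ⊆ (23). Therefore (368, 391) = (23), d = 23.

Final answer: (368, 391) = (23); d = 23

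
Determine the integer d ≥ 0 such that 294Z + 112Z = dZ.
In the PID Z, (a, b) is generated by gcd(a, b). Compute gcd(294, 112) with the extended Euclidean algorithm, tracking rows (r, s, t) with s·294 + t·112 = r:
  row A: (294, 1, 0)   [1·294 + 0·112 = 294]
  row B: (112, 0, 1)   [0·294 + 1·112 = 112]
  294 = 2·112 + 70   → row C = row A − 2·row B = (70, 1, −2)   [check: 1·294 − 2·112 = 70]
  112 = 1·70 + 42   → row D = row B − 1·row C = (42, −1, 3)   [check: −1·294 + 3·112 = 42]
  70 = 1·42 + 28   → row E = row C − 1·row D = (28, 2, −5)   [check: 2·294 − 5·112 = 28]
  42 = 1·28 + 14   → row F = row D − 1·row E = (14, −3, 8)   [check: −3·294 + 8·112 = 14]
  28 = 2·14 + 0   → remainder 0, stop. gcd = 14 (last nonzero row F).
So gcd(294, 112) = 14, with Bézout identity −3·294 + 8·112 = 14. Containment (⊇): the Bézout identity exhibits 14 as an element of (294, 112), giving (14) ⊆ (294, 112). Containment (⊆): since 14 | 294 and 14 | 112 (294 = 14·21, 112 = 14·8), every Z-linear combination of 294 and 112 is divisible by 14, so (294, 112) ⊆ (14). Therefore (294, 112) = (14), d = 14.

Final answer: (294, 112) = (14); d = 14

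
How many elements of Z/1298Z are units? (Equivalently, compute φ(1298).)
An element a ∈ Z/1298Z is a unit iff gcd(a, 1298) = 1, so the number of units is φ(1298). φ is multiplicative, with φ(p^e) = p^e − p^(e−1). Factorise 1298 = 2 · 11 · 59. Then
  φ(1298) = (2 − 1) · (11 − 1) · (59 − 1) = 1 · 10 · 58 = 580.

Final answer: Z/1298Z has φ(1298) = 580 units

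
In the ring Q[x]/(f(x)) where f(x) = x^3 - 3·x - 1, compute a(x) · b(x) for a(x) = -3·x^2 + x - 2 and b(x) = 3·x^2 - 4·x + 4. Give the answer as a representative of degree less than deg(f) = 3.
a · b ≡ -49·x^2 + 48·x + 7 (mod f(x))

First multiply in Q[x] without reducing: a · b = -9·x^4 + 15·x^3 - 22·x^2 + 12·x - 8. Now divide by f(x) = x^3 - 3·x - 1, eliminating the leading term at each step:
  leading term -9·x^4: subtract (-9·x)·f(x) = -9·x^4 + 27·x^2 + 9·x, leaving 15·x^3 - 49·x^2 + 3·x - 8
  leading term 15·x^3: subtract (15)·f(x) = 15·x^3 - 45·x - 15, leaving -49·x^2 + 48·x + 7
The degree is now < 3, so this is the remainder. Hence a · b ≡ -49·x^2 + 48·x + 7 in Q[x]/(f).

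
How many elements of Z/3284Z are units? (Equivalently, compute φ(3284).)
Z/3284Z has φ(3284) = 1640 units

An element a ∈ Z/3284Z is a unit iff gcd(a, 3284) = 1, so the number of units is φ(3284). φ is multiplicative, with φ(p^e) = p^e − p^(e−1). Factorise 3284 = 2^2 · 821. Then
  φ(3284) = (2^2 − 2^1) · (821 − 1) = 2 · 820 = 1640.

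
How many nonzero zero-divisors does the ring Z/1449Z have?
In Z/1449Z each nonzero element is either a unit (gcd with 1449 is 1) or a zero-divisor (gcd > 1). The number of units is φ(1449): factorise 1449 = 3^2 · 7 · 23, so φ(1449) = (3^2 − 3^1) · (7 − 1) · (23 − 1) = 6 · 6 · 22 = 792. The nonzero elements number 1449 − 1 = 1448. Hence the nonzero zero-divisors number 1448 − 792 = 656.

Final answer: Z/1449Z has 656 nonzero zero-divisors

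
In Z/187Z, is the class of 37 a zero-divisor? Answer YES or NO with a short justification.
gcd(37, 187) = 1, so 37 is a unit in Z/187Z (it has a multiplicative inverse). A unit cannot be a zero-divisor: if 37·b ≡ 0 then multiplying both sides by 37^(−1) gives b ≡ 0. So 37 is not a zero-divisor.

Final answer: NO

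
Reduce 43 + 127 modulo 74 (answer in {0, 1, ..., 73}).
22

Reduce the summands first: 127 ≡ 53 (mod 74), so 43 + 127 ≡ 43 + 53 (mod 74). 43 + 53 = 96; 96 = 1·74 + 22, so (43 + 127) mod 74 = 22.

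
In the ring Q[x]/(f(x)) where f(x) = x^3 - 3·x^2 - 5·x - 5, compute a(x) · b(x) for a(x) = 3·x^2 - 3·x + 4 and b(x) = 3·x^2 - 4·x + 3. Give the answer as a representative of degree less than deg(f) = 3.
a · b ≡ 96·x^2 + 50·x + 42 (mod f(x))

First multiply in Q[x] without reducing: a · b = 9·x^4 - 21·x^3 + 33·x^2 - 25·x + 12. Now divide by f(x) = x^3 - 3·x^2 - 5·x - 5, eliminating the leading term at each step:
  leading term 9·x^4: subtract (9·x)·f(x) = 9·x^4 - 27·x^3 - 45·x^2 - 45·x, leaving 6·x^3 + 78·x^2 + 20·x + 12
  leading term 6·x^3: subtract (6)·f(x) = 6·x^3 - 18·x^2 - 30·x - 30, leaving 96·x^2 + 50·x + 42
The degree is now < 3, so this is the remainder. Hence a · b ≡ 96·x^2 + 50·x + 42 in Q[x]/(f).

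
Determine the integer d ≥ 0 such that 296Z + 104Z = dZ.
(296, 104) = (8); d = 8

In the PID Z, (a, b) is generated by gcd(a, b). Compute gcd(296, 104) with the extended Euclidean algorithm, tracking rows (r, s, t) with s·296 + t·104 = r:
  row A: (296, 1, 0)   [1·296 + 0·104 = 296]
  row B: (104, 0, 1)   [0·296 + 1·104 = 104]
  296 = 2·104 + 88   → row C = row A − 2·row B = (88, 1, −2)   [check: 1·296 − 2·104 = 88]
  104 = 1·88 + 16   → row D = row B − 1·row C = (16, −1, 3)   [check: −1·296 + 3·104 = 16]
  88 = 5·16 + 8   → row E = row C − 5·row D = (8, 6, −17)   [check: 6·296 − 17·104 = 8]
  16 = 2·8 + 0   → remainder 0, stop. gcd = 8 (last nonzero row E).
So gcd(296, 104) = 8, with Bézout identity 6·296 − 17·104 = 8. Containment (⊇): the Bézout identity exhibits 8 as an element of (296, 104), giving (8) ⊆ (296, 104). Containment (⊆): since 8 | 296 and 8 | 104 (296 = 8·37, 104 = 8·13), every Z-linear combination of 296 and 104 is divisible by 8, so (296, 104) ⊆ (8). Therefore (296, 104) = (8), d = 8.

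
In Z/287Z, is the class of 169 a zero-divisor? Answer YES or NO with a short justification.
gcd(169, 287) = 1, so 169 is a unit in Z/287Z (it has a multiplicative inverse). A unit cannot be a zero-divisor: if 169·b ≡ 0 then multiplying both sides by 169^(−1) gives b ≡ 0. So 169 is not a zero-divisor.

Final answer: NO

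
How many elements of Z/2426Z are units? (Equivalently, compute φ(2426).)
An element a ∈ Z/2426Z is a unit iff gcd(a, 2426) = 1, so the number of units is φ(2426). φ is multiplicative, with φ(p^e) = p^e − p^(e−1). Factorise 2426 = 2 · 1213. Then
  φ(2426) = (2 − 1) · (1213 − 1) = 1 · 1212 = 1212.

Final answer: Z/2426Z has φ(2426) = 1212 units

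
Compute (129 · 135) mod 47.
25

Reduce the factors first: 129 ≡ 35, 135 ≡ 41 (mod 47), so 129 · 135 ≡ 35 · 41 (mod 47). 35 · 41 = 1435. Dividing by 47: 1435 = 30·47 + 25. So (129 · 135) mod 47 = 25.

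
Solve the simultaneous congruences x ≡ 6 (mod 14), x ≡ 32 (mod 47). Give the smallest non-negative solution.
The moduli 14, 47 are pairwise coprime, so by the CRT there is a unique solution mod 14·47 = 658.
Solve by successive substitution. Start with x ≡ 6 (mod 14).
  Combine with x ≡ 32 (mod 47): write x = 6 + 14·t and require 6 + 14·t ≡ 32 (mod 47), i.e. 14·t ≡ 32 − 6 ≡ 26 (mod 47). Since 14^(−1) ≡ 37 (mod 47), t ≡ 37·26 ≡ 22 (mod 47). So x ≡ 6 + 14·22 = 314 (mod 658).
Unique solution in [0, 658): x = 314.

Final answer: x ≡ 314 (mod 658); the representative in [0, 658) is 314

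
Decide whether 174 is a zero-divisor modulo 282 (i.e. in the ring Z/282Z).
YES

gcd(174, 282) = 6 > 1, so 174 is not a unit in Z/282Z. In Z/nZ every nonzero non-unit is a zero-divisor: explicitly, take b = 282/gcd = 47 ≠ 0 (mod 282); then 174·47 = 8178 = 29·282, i.e. 174·47 ≡ 0 (mod 282). So 174 is a zero-divisor.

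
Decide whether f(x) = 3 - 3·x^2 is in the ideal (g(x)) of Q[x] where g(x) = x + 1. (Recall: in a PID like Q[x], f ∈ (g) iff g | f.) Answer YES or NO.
YES

In Q[x] the ideal (g) consists of all multiples of g, so f ∈ (g) iff g | f, i.e. iff the remainder of f on division by g is 0. Divide f by g (g is monic, so eliminate the leading term of the running remainder at each step):
  leading term -3·x^2: subtract (-3·x)·g(x) = -3·x^2 - 3·x, leaving 3·x + 3
  leading term 3·x: subtract (3)·g(x) = 3·x + 3, leaving 0
The remainder is 0, so f(x) = g(x) · h(x) with h(x) = 3 - 3·x. Hence g | f, i.e. f ∈ (g).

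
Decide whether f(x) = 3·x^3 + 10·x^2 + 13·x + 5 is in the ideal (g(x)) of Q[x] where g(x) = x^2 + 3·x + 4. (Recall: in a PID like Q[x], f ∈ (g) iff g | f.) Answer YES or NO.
In Q[x] the ideal (g) consists of all multiples of g, so f ∈ (g) iff g | f, i.e. iff the remainder of f on division by g is 0. Divide f by g (g is monic, so eliminate the leading term of the running remainder at each step):
  leading term 3·x^3: subtract (3·x)·g(x) = 3·x^3 + 9·x^2 + 12·x, leaving x^2 + x + 5
  leading term x^2: subtract (1)·g(x) = x^2 + 3·x + 4, leaving 1 - 2·x
The remainder r(x) = 1 - 2·x ≠ 0 (and deg r < deg g), so g ∤ f, i.e. f ∉ (g).

Final answer: NO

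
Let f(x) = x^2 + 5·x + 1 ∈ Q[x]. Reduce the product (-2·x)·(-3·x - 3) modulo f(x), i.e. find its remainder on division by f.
a · b ≡ -24·x - 6 (mod f(x))

First multiply in Q[x] without reducing: a · b = 6·x^2 + 6·x. Now divide by f(x) = x^2 + 5·x + 1, eliminating the leading term at each step:
  leading term 6·x^2: subtract (6)·f(x) = 6·x^2 + 30·x + 6, leaving -24·x - 6
The degree is now < 2, so this is the remainder. Hence a · b ≡ -24·x - 6 in Q[x]/(f).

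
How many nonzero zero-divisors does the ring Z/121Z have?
Z/121Z has 10 nonzero zero-divisors

In Z/121Z each nonzero element is either a unit (gcd with 121 is 1) or a zero-divisor (gcd > 1). The number of units is φ(121): factorise 121 = 11^2, so φ(121) = (11^2 − 11^1) = 110 = 110. The nonzero elements number 121 − 1 = 120. Hence the nonzero zero-divisors number 120 − 110 = 10.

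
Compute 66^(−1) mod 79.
66^(−1) ≡ 6 (mod 79)

Apply the extended Euclidean algorithm to (79, 66), tracking rows (r, s, t) with s·79 + t·66 = r. Each division r_prev = q·r_cur + r_new produces the new row as (previous row) − q·(current row):
  row A: (79, 1, 0)   [1·79 + 0·66 = 79]
  row B: (66, 0, 1)   [0·79 + 1·66 = 66]
  79 = 1·66 + 13   → row C = row A − 1·row B = (13, 1, −1)   [check: 1·79 − 1·66 = 13]
  66 = 5·13 + 1   → row D = row B − 5·row C = (1, −5, 6)   [check: −5·79 + 6·66 = 1]
  13 = 13·1 + 0   → remainder 0, stop. gcd = 1 (last nonzero row D).
The gcd is 1, so 66 is invertible mod 79. The last nonzero row gives −5·79 + 6·66 = 1, so t = 6. So 66^(−1) ≡ 6 (mod 79). Verify: 66 · 6 = 396 ≡ 1 (mod 79). ✓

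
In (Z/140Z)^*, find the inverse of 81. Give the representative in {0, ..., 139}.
81^(−1) ≡ 121 (mod 140)

Apply the extended Euclidean algorithm to (140, 81), tracking rows (r, s, t) with s·140 + t·81 = r. Each division r_prev = q·r_cur + r_new produces the new row as (previous row) − q·(current row):
  row A: (140, 1, 0)   [1·140 + 0·81 = 140]
  row B: (81, 0, 1)   [0·140 + 1·81 = 81]
  140 = 1·81 + 59   → row C = row A − 1·row B = (59, 1, −1)   [check: 1·140 − 1·81 = 59]
  81 = 1·59 + 22   → row D = row B − 1·row C = (22, −1, 2)   [check: −1·140 + 2·81 = 22]
  59 = 2·22 + 15   → row E = row C − 2·row D = (15, 3, −5)   [check: 3·140 − 5·81 = 15]
  22 = 1·15 + 7   → row F = row D − 1·row E = (7, −4, 7)   [check: −4·140 + 7·81 = 7]
  15 = 2·7 + 1   → row G = row E − 2·row F = (1, 11, −19)   [check: 11·140 − 19·81 = 1]
  7 = 7·1 + 0   → remainder 0, stop. gcd = 1 (last nonzero row G).
The gcd is 1, so 81 is invertible mod 140. The last nonzero row gives 11·140 − 19·81 = 1, so t = −19. So 81^(−1) ≡ −19 ≡ 121 (mod 140). Verify: 81 · 121 = 9801 ≡ 1 (mod 140). ✓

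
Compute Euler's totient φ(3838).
φ is multiplicative, with φ(p^e) = p^e − p^(e−1). Factorise 3838 = 2 · 19 · 101. Then
  φ(3838) = (2 − 1) · (19 − 1) · (101 − 1) = 1 · 18 · 100 = 1800.

Final answer: φ(3838) = 1800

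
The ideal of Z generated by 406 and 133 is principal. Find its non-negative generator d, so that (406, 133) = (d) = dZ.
(406, 133) = (7); d = 7

In the PID Z, (a, b) is generated by gcd(a, b). Compute gcd(406, 133) with the extended Euclidean algorithm, tracking rows (r, s, t) with s·406 + t·133 = r:
  row A: (406, 1, 0)   [1·406 + 0·133 = 406]
  row B: (133, 0, 1)   [0·406 + 1·133 = 133]
  406 = 3·133 + 7   → row C = row A − 3·row B = (7, 1, −3)   [check: 1·406 − 3·133 = 7]
  133 = 19·7 + 0   → remainder 0, stop. gcd = 7 (last nonzero row C).
So gcd(406, 133) = 7, with Bézout identity 1·406 − 3·133 = 7. Containment (⊇): the Bézout identity exhibits 7 as an element of (406, 133), giving (7) ⊆ (406, 133). Containment (⊆): since 7 | 406 and 7 | 133 (406 = 7·58, 133 = 7·19), every Z-linear combination of 406 and 133 is divisible by 7, so (406, 133) ⊆ (7). Therefore (406, 133) = (7), d = 7.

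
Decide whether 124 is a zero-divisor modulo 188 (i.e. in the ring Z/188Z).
YES

gcd(124, 188) = 4 > 1, so 124 is not a unit in Z/188Z. In Z/nZ every nonzero non-unit is a zero-divisor: explicitly, take b = 188/gcd = 47 ≠ 0 (mod 188); then 124·47 = 5828 = 31·188, i.e. 124·47 ≡ 0 (mod 188). So 124 is a zero-divisor.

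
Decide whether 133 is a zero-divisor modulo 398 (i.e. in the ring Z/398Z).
NO

gcd(133, 398) = 1, so 133 is a unit in Z/398Z (it has a multiplicative inverse). A unit cannot be a zero-divisor: if 133·b ≡ 0 then multiplying both sides by 133^(−1) gives b ≡ 0. So 133 is not a zero-divisor.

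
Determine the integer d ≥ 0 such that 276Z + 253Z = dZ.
In the PID Z, (a, b) is generated by gcd(a, b). Compute gcd(276, 253) with the extended Euclidean algorithm, tracking rows (r, s, t) with s·276 + t·253 = r:
  row A: (276, 1, 0)   [1·276 + 0·253 = 276]
  row B: (253, 0, 1)   [0·276 + 1·253 = 253]
  276 = 1·253 + 23   → row C = row A − 1·row B = (23, 1, −1)   [check: 1·276 − 1·253 = 23]
  253 = 11·23 + 0   → remainder 0, stop. gcd = 23 (last nonzero row C).
So gcd(276, 253) = 23, with Bézout identity 1·276 − 1·253 = 23. Containment (⊇): the Bézout identity exhibits 23 as an element of (276, 253), giving (23) ⊆ (276, 253). Containment (⊆): since 23 | 276 and 23 | 253 (276 = 23·12, 253 = 23·11), every Z-linear combination of 276 and 253 is divisible by 23, so (276, 253) ⊆ (23). Therefore (276, 253) = (23), d = 23.

Final answer: (276, 253) = (23); d = 23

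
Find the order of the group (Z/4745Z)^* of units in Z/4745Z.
|(Z/4745Z)^*| = 3456

(Z/4745Z)^* consists of the classes a with gcd(a, 4745) = 1, so its order is φ(4745). φ is multiplicative, with φ(p^e) = p^e − p^(e−1). Factorise 4745 = 5 · 13 · 73. Then
  φ(4745) = (5 − 1) · (13 − 1) · (73 − 1) = 4 · 12 · 72 = 3456.
Thus |(Z/4745Z)^*| = 3456.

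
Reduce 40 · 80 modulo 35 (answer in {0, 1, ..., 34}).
15

Reduce the factors first: 40 ≡ 5, 80 ≡ 10 (mod 35), so 40 · 80 ≡ 5 · 10 (mod 35). 5 · 10 = 50. Dividing by 35: 50 = 1·35 + 15. So (40 · 80) mod 35 = 15.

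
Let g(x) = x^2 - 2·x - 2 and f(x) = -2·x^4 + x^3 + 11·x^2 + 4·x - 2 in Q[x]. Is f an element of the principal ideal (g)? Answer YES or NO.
In Q[x] the ideal (g) consists of all multiples of g, so f ∈ (g) iff g | f, i.e. iff the remainder of f on division by g is 0. Divide f by g (g is monic, so eliminate the leading term of the running remainder at each step):
  leading term -2·x^4: subtract (-2·x^2)·g(x) = -2·x^4 + 4·x^3 + 4·x^2, leaving -3·x^3 + 7·x^2 + 4·x - 2
  leading term -3·x^3: subtract (-3·x)·g(x) = -3·x^3 + 6·x^2 + 6·x, leaving x^2 - 2·x - 2
  leading term x^2: subtract (1)·g(x) = x^2 - 2·x - 2, leaving 0
The remainder is 0, so f(x) = g(x) · h(x) with h(x) = -2·x^2 - 3·x + 1. Hence g | f, i.e. f ∈ (g).

Final answer: YES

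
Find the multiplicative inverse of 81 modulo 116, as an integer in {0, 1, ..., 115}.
81^(−1) ≡ 53 (mod 116)

Apply the extended Euclidean algorithm to (116, 81), tracking rows (r, s, t) with s·116 + t·81 = r. Each division r_prev = q·r_cur + r_new produces the new row as (previous row) − q·(current row):
  row A: (116, 1, 0)   [1·116 + 0·81 = 116]
  row B: (81, 0, 1)   [0·116 + 1·81 = 81]
  116 = 1·81 + 35   → row C = row A − 1·row B = (35, 1, −1)   [check: 1·116 − 1·81 = 35]
  81 = 2·35 + 11   → row D = row B − 2·row C = (11, −2, 3)   [check: −2·116 + 3·81 = 11]
  35 = 3·11 + 2   → row E = row C − 3·row D = (2, 7, −10)   [check: 7·116 − 10·81 = 2]
  11 = 5·2 + 1   → row F = row D − 5·row E = (1, −37, 53)   [check: −37·116 + 53·81 = 1]
  2 = 2·1 + 0   → remainder 0, stop. gcd = 1 (last nonzero row F).
The gcd is 1, so 81 is invertible mod 116. The last nonzero row gives −37·116 + 53·81 = 1, so t = 53. So 81^(−1) ≡ 53 (mod 116). Verify: 81 · 53 = 4293 ≡ 1 (mod 116). ✓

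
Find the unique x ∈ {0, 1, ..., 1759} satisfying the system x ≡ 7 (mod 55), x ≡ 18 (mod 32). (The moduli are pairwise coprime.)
The moduli 55, 32 are pairwise coprime, so by the CRT there is a unique solution mod 55·32 = 1760.
Solve by successive substitution. Start with x ≡ 7 (mod 55).
  Combine with x ≡ 18 (mod 32): write x = 7 + 55·t and require 7 + 55·t ≡ 18 (mod 32), i.e. 55·t ≡ 18 − 7 ≡ 11 (mod 32). Since 55^(−1) ≡ 7 (mod 32) (55 ≡ 23 (mod 32)), t ≡ 7·11 ≡ 13 (mod 32). So x ≡ 7 + 55·13 = 722 (mod 1760).
Unique solution in [0, 1760): x = 722.

Final answer: x ≡ 722 (mod 1760); the representative in [0, 1760) is 722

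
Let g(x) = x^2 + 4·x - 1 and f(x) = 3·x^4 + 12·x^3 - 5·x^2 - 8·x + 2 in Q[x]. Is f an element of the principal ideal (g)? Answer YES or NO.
YES

In Q[x] the ideal (g) consists of all multiples of g, so f ∈ (g) iff g | f, i.e. iff the remainder of f on division by g is 0. Divide f by g (g is monic, so eliminate the leading term of the running remainder at each step):
  leading term 3·x^4: subtract (3·x^2)·g(x) = 3·x^4 + 12·x^3 - 3·x^2, leaving -2·x^2 - 8·x + 2
  leading term -2·x^2: subtract (-2)·g(x) = -2·x^2 - 8·x + 2, leaving 0
The remainder is 0, so f(x) = g(x) · h(x) with h(x) = 3·x^2 - 2. Hence g | f, i.e. f ∈ (g).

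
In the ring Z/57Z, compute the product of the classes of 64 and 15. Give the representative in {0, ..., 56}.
48

Reduce the factors first: 64 ≡ 7 (mod 57), so 64 · 15 ≡ 7 · 15 (mod 57). 7 · 15 = 105. Dividing by 57: 105 = 1·57 + 48. So (64 · 15) mod 57 = 48.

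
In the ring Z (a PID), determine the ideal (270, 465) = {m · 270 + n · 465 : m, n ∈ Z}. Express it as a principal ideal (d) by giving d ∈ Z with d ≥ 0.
(270, 465) = (15); d = 15

In the PID Z, (a, b) is generated by gcd(a, b). Compute gcd(465, 270) with the extended Euclidean algorithm, tracking rows (r, s, t) with s·465 + t·270 = r:
  row A: (465, 1, 0)   [1·465 + 0·270 = 465]
  row B: (270, 0, 1)   [0·465 + 1·270 = 270]
  465 = 1·270 + 195   → row C = row A − 1·row B = (195, 1, −1)   [check: 1·465 − 1·270 = 195]
  270 = 1·195 + 75   → row D = row B − 1·row C = (75, −1, 2)   [check: −1·465 + 2·270 = 75]
  195 = 2·75 + 45   → row E = row C − 2·row D = (45, 3, −5)   [check: 3·465 − 5·270 = 45]
  75 = 1·45 + 30   → row F = row D − 1·row E = (30, −4, 7)   [check: −4·465 + 7·270 = 30]
  45 = 1·30 + 15   → row G = row E − 1·row F = (15, 7, −12)   [check: 7·465 − 12·270 = 15]
  30 = 2·15 + 0   → remainder 0, stop. gcd = 15 (last nonzero row G).
So gcd(270, 465) = 15, with Bézout identity 7·465 − 12·270 = 15. Containment (⊇): the Bézout identity exhibits 15 as an element of (270, 465), giving (15) ⊆ (270, 465). Containment (⊆): since 15 | 270 and 15 | 465 (270 = 15·18, 465 = 15·31), every Z-linear combination of 270 and 465 is divisible by 15, so (270, 465) ⊆ (15). Therefore (270, 465) = (15), d = 15.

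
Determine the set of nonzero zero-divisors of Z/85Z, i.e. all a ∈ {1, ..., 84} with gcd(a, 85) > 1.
nonzero zero-divisors of Z/85Z = {5, 10, 15, 17, 20, 25, 30, 34, 35, 40, 45, 50, 51, 55, 60, 65, 68, 70, 75, 80}

An element a ∈ Z/85Z (with a ≠ 0) is a zero-divisor iff gcd(a, 85) > 1 (because a is a unit precisely when gcd(a, n) = 1, and in Z/nZ every nonzero, non-unit element is a zero-divisor). Scan a = 1, ..., 84 and keep those with gcd(a, 85) > 1:
  gcd(5, 85) = 5, gcd(10, 85) = 5, gcd(15, 85) = 5, gcd(17, 85) = 17, gcd(20, 85) = 5, gcd(25, 85) = 5, gcd(30, 85) = 5, gcd(34, 85) = 17, gcd(35, 85) = 5, gcd(40, 85) = 5, gcd(45, 85) = 5, gcd(50, 85) = 5, gcd(51, 85) = 17, gcd(55, 85) = 5, gcd(60, 85) = 5, gcd(65, 85) = 5, gcd(68, 85) = 17, gcd(70, 85) = 5, gcd(75, 85) = 5, gcd(80, 85) = 5.
All other a ∈ {1, ..., 84} have gcd(a, 85) = 1 and are units. So the nonzero zero-divisors are exactly the 20 values of a appearing in this scan.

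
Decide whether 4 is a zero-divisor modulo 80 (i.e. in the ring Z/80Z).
gcd(4, 80) = 4 > 1, so 4 is not a unit in Z/80Z. In Z/nZ every nonzero non-unit is a zero-divisor: explicitly, take b = 80/gcd = 20 ≠ 0 (mod 80); then 4·20 = 80 = 1·80, i.e. 4·20 ≡ 0 (mod 80). So 4 is a zero-divisor.

Final answer: YES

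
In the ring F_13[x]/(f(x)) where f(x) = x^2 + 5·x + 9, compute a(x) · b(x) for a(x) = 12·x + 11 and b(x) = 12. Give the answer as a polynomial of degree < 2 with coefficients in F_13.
a · b ≡ x + 2 (mod f(x))

Multiply as integer polynomials: a · b = 144·x + 132. Reducing coefficients mod 13: a · b ≡ x + 2. This already has degree < 2, so no reduction by f is needed. Hence a · b ≡ x + 2 in F_13[x]/(f).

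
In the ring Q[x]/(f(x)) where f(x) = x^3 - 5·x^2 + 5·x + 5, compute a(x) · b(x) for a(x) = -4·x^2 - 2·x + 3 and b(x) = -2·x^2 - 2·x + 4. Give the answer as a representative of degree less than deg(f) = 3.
a · b ≡ 202·x^2 - 314·x - 248 (mod f(x))

First multiply in Q[x] without reducing: a · b = 8·x^4 + 12·x^3 - 18·x^2 - 14·x + 12. Now divide by f(x) = x^3 - 5·x^2 + 5·x + 5, eliminating the leading term at each step:
  leading term 8·x^4: subtract (8·x)·f(x) = 8·x^4 - 40·x^3 + 40·x^2 + 40·x, leaving 52·x^3 - 58·x^2 - 54·x + 12
  leading term 52·x^3: subtract (52)·f(x) = 52·x^3 - 260·x^2 + 260·x + 260, leaving 202·x^2 - 314·x - 248
The degree is now < 3, so this is the remainder. Hence a · b ≡ 202·x^2 - 314·x - 248 in Q[x]/(f).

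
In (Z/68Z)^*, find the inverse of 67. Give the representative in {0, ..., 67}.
Apply the extended Euclidean algorithm to (68, 67), tracking rows (r, s, t) with s·68 + t·67 = r. Each division r_prev = q·r_cur + r_new produces the new row as (previous row) − q·(current row):
  row A: (68, 1, 0)   [1·68 + 0·67 = 68]
  row B: (67, 0, 1)   [0·68 + 1·67 = 67]
  68 = 1·67 + 1   → row C = row A − 1·row B = (1, 1, −1)   [check: 1·68 − 1·67 = 1]
  67 = 67·1 + 0   → remainder 0, stop. gcd = 1 (last nonzero row C).
The gcd is 1, so 67 is invertible mod 68. The last nonzero row gives 1·68 − 1·67 = 1, so t = −1. So 67^(−1) ≡ −1 ≡ 67 (mod 68). Verify: 67 · 67 = 4489 ≡ 1 (mod 68). ✓

Final answer: 67^(−1) ≡ 67 (mod 68)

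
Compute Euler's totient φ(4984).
φ(4984) = 2112

φ is multiplicative, with φ(p^e) = p^e − p^(e−1). Factorise 4984 = 2^3 · 7 · 89. Then
  φ(4984) = (2^3 − 2^2) · (7 − 1) · (89 − 1) = 4 · 6 · 88 = 2112.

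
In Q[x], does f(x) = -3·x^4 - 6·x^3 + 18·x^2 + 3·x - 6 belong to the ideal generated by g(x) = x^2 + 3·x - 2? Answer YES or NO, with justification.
In Q[x] the ideal (g) consists of all multiples of g, so f ∈ (g) iff g | f, i.e. iff the remainder of f on division by g is 0. Divide f by g (g is monic, so eliminate the leading term of the running remainder at each step):
  leading term -3·x^4: subtract (-3·x^2)·g(x) = -3·x^4 - 9·x^3 + 6·x^2, leaving 3·x^3 + 12·x^2 + 3·x - 6
  leading term 3·x^3: subtract (3·x)·g(x) = 3·x^3 + 9·x^2 - 6·x, leaving 3·x^2 + 9·x - 6
  leading term 3·x^2: subtract (3)·g(x) = 3·x^2 + 9·x - 6, leaving 0
The remainder is 0, so f(x) = g(x) · h(x) with h(x) = -3·x^2 + 3·x + 3. Hence g | f, i.e. f ∈ (g).

Final answer: YES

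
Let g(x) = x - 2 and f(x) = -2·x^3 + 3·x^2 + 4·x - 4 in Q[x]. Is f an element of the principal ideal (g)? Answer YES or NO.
YES

In Q[x] the ideal (g) consists of all multiples of g, so f ∈ (g) iff g | f, i.e. iff the remainder of f on division by g is 0. Divide f by g (g is monic, so eliminate the leading term of the running remainder at each step):
  leading term -2·x^3: subtract (-2·x^2)·g(x) = -2·x^3 + 4·x^2, leaving -x^2 + 4·x - 4
  leading term -x^2: subtract (-x)·g(x) = -x^2 + 2·x, leaving 2·x - 4
  leading term 2·x: subtract (2)·g(x) = 2·x - 4, leaving 0
The remainder is 0, so f(x) = g(x) · h(x) with h(x) = -2·x^2 - x + 2. Hence g | f, i.e. f ∈ (g).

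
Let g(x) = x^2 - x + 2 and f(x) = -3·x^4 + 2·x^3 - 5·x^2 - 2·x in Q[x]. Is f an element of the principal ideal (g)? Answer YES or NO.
In Q[x] the ideal (g) consists of all multiples of g, so f ∈ (g) iff g | f, i.e. iff the remainder of f on division by g is 0. Divide f by g (g is monic, so eliminate the leading term of the running remainder at each step):
  leading term -3·x^4: subtract (-3·x^2)·g(x) = -3·x^4 + 3·x^3 - 6·x^2, leaving -x^3 + x^2 - 2·x
  leading term -x^3: subtract (-x)·g(x) = -x^3 + x^2 - 2·x, leaving 0
The remainder is 0, so f(x) = g(x) · h(x) with h(x) = -3·x^2 - x. Hence g | f, i.e. f ∈ (g).

Final answer: YES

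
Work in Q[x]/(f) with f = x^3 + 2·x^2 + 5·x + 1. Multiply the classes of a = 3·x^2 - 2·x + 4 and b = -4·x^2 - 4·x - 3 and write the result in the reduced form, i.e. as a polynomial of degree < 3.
a · b ≡ 3·x^2 - 98·x - 32 (mod f(x))

First multiply in Q[x] without reducing: a · b = -12·x^4 - 4·x^3 - 17·x^2 - 10·x - 12. Now divide by f(x) = x^3 + 2·x^2 + 5·x + 1, eliminating the leading term at each step:
  leading term -12·x^4: subtract (-12·x)·f(x) = -12·x^4 - 24·x^3 - 60·x^2 - 12·x, leaving 20·x^3 + 43·x^2 + 2·x - 12
  leading term 20·x^3: subtract (20)·f(x) = 20·x^3 + 40·x^2 + 100·x + 20, leaving 3·x^2 - 98·x - 32
The degree is now < 3, so this is the remainder. Hence a · b ≡ 3·x^2 - 98·x - 32 in Q[x]/(f).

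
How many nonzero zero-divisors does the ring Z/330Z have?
In Z/330Z each nonzero element is either a unit (gcd with 330 is 1) or a zero-divisor (gcd > 1). The number of units is φ(330): factorise 330 = 2 · 3 · 5 · 11, so φ(330) = (2 − 1) · (3 − 1) · (5 − 1) · (11 − 1) = 1 · 2 · 4 · 10 = 80. The nonzero elements number 330 − 1 = 329. Hence the nonzero zero-divisors number 329 − 80 = 249.

Final answer: Z/330Z has 249 nonzero zero-divisors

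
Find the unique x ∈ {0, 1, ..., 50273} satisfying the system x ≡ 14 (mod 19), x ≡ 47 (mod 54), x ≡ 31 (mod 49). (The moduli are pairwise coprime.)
The moduli 19, 54, 49 are pairwise coprime, so by the CRT there is a unique solution mod 19·54·49 = 50274.
Solve by successive substitution. Start with x ≡ 14 (mod 19).
  Combine with x ≡ 47 (mod 54): write x = 14 + 19·t and require 14 + 19·t ≡ 47 (mod 54), i.e. 19·t ≡ 47 − 14 ≡ 33 (mod 54). Since 19^(−1) ≡ 37 (mod 54), t ≡ 37·33 ≡ 33 (mod 54). So x ≡ 14 + 19·33 = 641 (mod 1026).
  Combine with x ≡ 31 (mod 49): write x = 641 + 1026·t and require 641 + 1026·t ≡ 31 (mod 49), i.e. 1026·t ≡ 31 − 641 ≡ 27 (mod 49). Since 1026^(−1) ≡ 16 (mod 49) (1026 ≡ 46 (mod 49)), t ≡ 16·27 ≡ 40 (mod 49). So x ≡ 641 + 1026·40 = 41681 (mod 50274).
Unique solution in [0, 50274): x = 41681.

Final answer: x ≡ 41681 (mod 50274); the representative in [0, 50274) is 41681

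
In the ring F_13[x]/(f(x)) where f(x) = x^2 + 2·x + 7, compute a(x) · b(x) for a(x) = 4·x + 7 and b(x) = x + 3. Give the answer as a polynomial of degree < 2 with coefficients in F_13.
Multiply as integer polynomials: a · b = 4·x^2 + 19·x + 21. Reducing coefficients mod 13: a · b ≡ 4·x^2 + 6·x + 8. Now divide by f(x) = x^2 + 2·x + 7 in F_13[x], eliminating the leading term at each step:
  leading term 4·x^2: subtract (4)·f(x) = 4·x^2 + 8·x + 2, leaving 11·x + 6 (coefficients mod 13)
The degree is now < 2, so this is the remainder. Hence a · b ≡ 11·x + 6 in F_13[x]/(f).

Final answer: a · b ≡ 11·x + 6 (mod f(x))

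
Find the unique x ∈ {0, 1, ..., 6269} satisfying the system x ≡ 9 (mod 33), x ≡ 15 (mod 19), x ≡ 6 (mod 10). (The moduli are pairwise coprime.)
The moduli 33, 19, 10 are pairwise coprime, so by the CRT there is a unique solution mod 33·19·10 = 6270.
Solve by successive substitution. Start with x ≡ 9 (mod 33).
  Combine with x ≡ 15 (mod 19): write x = 9 + 33·t and require 9 + 33·t ≡ 15 (mod 19), i.e. 33·t ≡ 15 − 9 ≡ 6 (mod 19). Since 33^(−1) ≡ 15 (mod 19) (33 ≡ 14 (mod 19)), t ≡ 15·6 ≡ 14 (mod 19). So x ≡ 9 + 33·14 = 471 (mod 627).
  Combine with x ≡ 6 (mod 10): write x = 471 + 627·t and require 471 + 627·t ≡ 6 (mod 10), i.e. 627·t ≡ 6 − 471 ≡ 5 (mod 10). Since 627^(−1) ≡ 3 (mod 10) (627 ≡ 7 (mod 10)), t ≡ 3·5 ≡ 5 (mod 10). So x ≡ 471 + 627·5 = 3606 (mod 6270).
Unique solution in [0, 6270): x = 3606.

Final answer: x ≡ 3606 (mod 6270); the representative in [0, 6270) is 3606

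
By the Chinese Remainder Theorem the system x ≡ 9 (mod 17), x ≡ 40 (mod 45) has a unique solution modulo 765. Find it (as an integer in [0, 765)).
The moduli 17, 45 are pairwise coprime, so by the CRT there is a unique solution mod 17·45 = 765.
Solve by successive substitution. Start with x ≡ 9 (mod 17).
  Combine with x ≡ 40 (mod 45): write x = 9 + 17·t and require 9 + 17·t ≡ 40 (mod 45), i.e. 17·t ≡ 40 − 9 ≡ 31 (mod 45). Since 17^(−1) ≡ 8 (mod 45), t ≡ 8·31 ≡ 23 (mod 45). So x ≡ 9 + 17·23 = 400 (mod 765).
Unique solution in [0, 765): x = 400.

Final answer: x ≡ 400 (mod 765); the representative in [0, 765) is 400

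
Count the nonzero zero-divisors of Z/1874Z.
In Z/1874Z each nonzero element is either a unit (gcd with 1874 is 1) or a zero-divisor (gcd > 1). The number of units is φ(1874): factorise 1874 = 2 · 937, so φ(1874) = (2 − 1) · (937 − 1) = 1 · 936 = 936. The nonzero elements number 1874 − 1 = 1873. Hence the nonzero zero-divisors number 1873 − 936 = 937.

Final answer: Z/1874Z has 937 nonzero zero-divisors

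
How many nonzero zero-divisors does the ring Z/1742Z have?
In Z/1742Z each nonzero element is either a unit (gcd with 1742 is 1) or a zero-divisor (gcd > 1). The number of units is φ(1742): factorise 1742 = 2 · 13 · 67, so φ(1742) = (2 − 1) · (13 − 1) · (67 − 1) = 1 · 12 · 66 = 792. The nonzero elements number 1742 − 1 = 1741. Hence the nonzero zero-divisors number 1741 − 792 = 949.

Final answer: Z/1742Z has 949 nonzero zero-divisors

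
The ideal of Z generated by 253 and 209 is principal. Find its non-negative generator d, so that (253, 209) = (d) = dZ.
In the PID Z, (a, b) is generated by gcd(a, b). Compute gcd(253, 209) with the extended Euclidean algorithm, tracking rows (r, s, t) with s·253 + t·209 = r:
  row A: (253, 1, 0)   [1·253 + 0·209 = 253]
  row B: (209, 0, 1)   [0·253 + 1·209 = 209]
  253 = 1·209 + 44   → row C = row A − 1·row B = (44, 1, −1)   [check: 1·253 − 1·209 = 44]
  209 = 4·44 + 33   → row D = row B − 4·row C = (33, −4, 5)   [check: −4·253 + 5·209 = 33]
  44 = 1·33 + 11   → row E = row C − 1·row D = (11, 5, −6)   [check: 5·253 − 6·209 = 11]
  33 = 3·11 + 0   → remainder 0, stop. gcd = 11 (last nonzero row E).
So gcd(253, 209) = 11, with Bézout identity 5·253 − 6·209 = 11. Containment (⊇): the Bézout identity exhibits 11 as an element of (253, 209), giving (11) ⊆ (253, 209). Containment (⊆): since 11 | 253 and 11 | 209 (253 = 11·23, 209 = 11·19), every Z-linear combination of 253 and 209 is divisible by 11, so (253, 209) ⊆ (11). Therefore (253, 209) = (11), d = 11.

Final answer: (253, 209) = (11); d = 11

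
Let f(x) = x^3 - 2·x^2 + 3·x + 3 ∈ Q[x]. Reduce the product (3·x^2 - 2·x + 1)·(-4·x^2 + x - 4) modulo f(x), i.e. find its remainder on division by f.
a · b ≡ -8·x^2 + 84·x + 35 (mod f(x))

First multiply in Q[x] without reducing: a · b = -12·x^4 + 11·x^3 - 18·x^2 + 9·x - 4. Now divide by f(x) = x^3 - 2·x^2 + 3·x + 3, eliminating the leading term at each step:
  leading term -12·x^4: subtract (-12·x)·f(x) = -12·x^4 + 24·x^3 - 36·x^2 - 36·x, leaving -13·x^3 + 18·x^2 + 45·x - 4
  leading term -13·x^3: subtract (-13)·f(x) = -13·x^3 + 26·x^2 - 39·x - 39, leaving -8·x^2 + 84·x + 35
The degree is now < 3, so this is the remainder. Hence a · b ≡ -8·x^2 + 84·x + 35 in Q[x]/(f).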